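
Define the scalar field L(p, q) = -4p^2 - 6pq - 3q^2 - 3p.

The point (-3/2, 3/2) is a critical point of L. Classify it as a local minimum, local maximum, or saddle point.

local maximum

The Hessian of L is constant: H = [[-8, -6], [-6, -6]].
det(H) = (-8)·(-6) − (-6)² = 12.
det(H) > 0 and tr(H) = -14 < 0, so H is negative definite and the point is a local maximum.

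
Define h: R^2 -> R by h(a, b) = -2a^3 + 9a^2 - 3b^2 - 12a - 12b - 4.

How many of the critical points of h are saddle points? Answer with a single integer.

h separates as a function of a plus a function of b, so ∇h=0 decouples.
∂h/∂a = -6(a - 2)(a - 1) = 0 at a ∈ {1, 2}; ∂h/∂b = -6(b + 2) = 0 at b ∈ {-2}.
The Hessian is diagonal: diag(h_aa, h_bb). Second derivatives: h_aa(1)=6, h_aa(2)=-6; h_bb(-2)=-6.
Saddle points occur where the two diagonal entries have opposite signs: (1, -2). Count: 1.

1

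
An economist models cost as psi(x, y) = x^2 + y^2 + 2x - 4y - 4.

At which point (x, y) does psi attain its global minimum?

psi(x,y) separates as P(x) + Q(y) − 4, so its minimum is min P + min Q − 4.
P'(x) = 2x + 2 vanishes at x ∈ {-1}; Q'(y) = 2y - 4 vanishes at y ∈ {2}.
Local minima of P (where P''>0): P(-1)=-1. Local minima of Q: Q(2)=-4.
So the global minimum of psi is P(-1) + Q(2) − 4 = -1 − 4 − 4 = -9, attained at (-1, 2).

(-1, 2)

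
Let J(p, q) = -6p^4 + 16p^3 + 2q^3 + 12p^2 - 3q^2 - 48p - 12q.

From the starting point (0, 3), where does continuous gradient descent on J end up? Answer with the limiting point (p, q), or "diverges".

J is separable, so gradient descent decouples: p follows -∂J/∂p, q follows -∂J/∂q.
∂J/∂p = -24(p - 2)(p - 1)(p + 1); at p=0 this is -48, so p increases.
∂J/∂q = 6(q - 2)(q + 1); at q=3 this is 24, so q decreases.
p converges to its nearest critical value 1 (a local min of the p-part); q converges to 2. The iterate converges to (1, 2).

(1, 2)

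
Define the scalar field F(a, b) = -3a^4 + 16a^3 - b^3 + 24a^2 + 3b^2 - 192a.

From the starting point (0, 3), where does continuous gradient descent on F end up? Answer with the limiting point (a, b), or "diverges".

F is separable, so gradient descent decouples: a follows -∂F/∂a, b follows -∂F/∂b.
∂F/∂a = -12(a - 4)(a - 2)(a + 2); at a=0 this is -192, so a increases.
∂F/∂b = -3b(b - 2); at b=3 this is -9, so b increases.
The b-coordinate has no critical point in that direction and runs off to infinity.

diverges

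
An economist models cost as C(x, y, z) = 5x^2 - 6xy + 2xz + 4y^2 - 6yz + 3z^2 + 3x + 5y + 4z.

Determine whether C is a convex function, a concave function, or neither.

C is quadratic, so its Hessian is the constant matrix H = [[10, -6, 2], [-6, 8, -6], [2, -6, 6]].
Leading principal minors: 10, 44, 16.
All positive ⇒ H ≻ 0 ⇒ convex.

convex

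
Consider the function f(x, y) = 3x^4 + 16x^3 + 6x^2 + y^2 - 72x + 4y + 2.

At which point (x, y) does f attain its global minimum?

(1, -2)

f(x,y) separates as P(x) + Q(y) + 2, so its minimum is min P + min Q + 2.
P'(x) = 12(x - 1)(x + 2)(x + 3) vanishes at x ∈ {-3, -2, 1}; Q'(y) = 2y + 4 vanishes at y ∈ {-2}.
Local minima of P (where P''>0): P(-3)=81, P(1)=-47. Local minima of Q: Q(-2)=-4.
So the global minimum of f is P(1) + Q(-2) + 2 = -47 − 4 + 2 = -49, attained at (1, -2).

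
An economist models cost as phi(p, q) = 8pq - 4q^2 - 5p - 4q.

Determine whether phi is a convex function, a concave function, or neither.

neither

phi is quadratic, so its Hessian is the constant matrix H = [[0, 8], [8, -8]].
det(H) = -64, tr(H) = -8.
det(H) < 0, so H is indefinite: neither convex nor concave.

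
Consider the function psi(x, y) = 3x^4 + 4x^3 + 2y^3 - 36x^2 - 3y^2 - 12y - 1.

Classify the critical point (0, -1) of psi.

local maximum

The mixed partial ∂²psi/∂x∂y is 0, so the Hessian at any point is diag(psi_xx, psi_yy) = diag(12(3x^2 + 2x - 6), 6(2y - 1)).
At (0, -1): H = diag(-72, -18).
Both eigenvalues are negative, so H is negative definite: a local maximum.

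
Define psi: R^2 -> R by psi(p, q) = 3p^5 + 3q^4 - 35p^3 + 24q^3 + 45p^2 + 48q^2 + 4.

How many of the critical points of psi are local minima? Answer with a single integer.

psi separates as a function of p plus a function of q, so ∇psi=0 decouples.
∂psi/∂p = 15p(p - 2)(p - 1)(p + 3) = 0 at p ∈ {-3, 0, 1, 2}; ∂psi/∂q = 12q(q + 2)(q + 4) = 0 at q ∈ {-4, -2, 0}.
The Hessian is diagonal: diag(psi_pp, psi_qq). Second derivatives: psi_pp(-3)=-900, psi_pp(0)=90, psi_pp(1)=-60, psi_pp(2)=150; psi_qq(-4)=96, psi_qq(-2)=-48, psi_qq(0)=96.
Local minima occur where both diagonal entries positive: (0, -4), (0, 0), (2, -4), (2, 0). Count: 4.

4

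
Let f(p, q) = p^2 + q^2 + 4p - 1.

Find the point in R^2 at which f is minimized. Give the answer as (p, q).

(-2, 0)

f(p,q) separates as A(p) + B(q) − 1, so its minimum is min A + min B − 1.
A'(p) = 2p + 4 vanishes at p ∈ {-2}; B'(q) = 2q vanishes at q ∈ {0}.
Local minima of A (where A''>0): A(-2)=-4. Local minima of B: B(0)=0.
So the global minimum of f is A(-2) + B(0) − 1 = -4 + 0 − 1 = -5, attained at (-2, 0).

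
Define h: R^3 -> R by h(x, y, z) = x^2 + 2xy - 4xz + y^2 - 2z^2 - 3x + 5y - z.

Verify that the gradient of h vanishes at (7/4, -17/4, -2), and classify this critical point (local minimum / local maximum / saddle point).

saddle point

∇h = (2x + 2y - 4z - 3, 2x + 2y + 5, -4x - 4z - 1); substituting (7/4, -17/4, -2) gives ∇h = (0, 0, 0), so (7/4, -17/4, -2) is indeed a critical point.
The Hessian is constant: H = [[2, 2, -4], [2, 2, 0], [-4, 0, -4]].
Leading principal minors: Δ₁ = 2, Δ₂ = 0, Δ₃ = -32.
The minors fit neither the all-positive nor the alternating-sign pattern, so H is indefinite: a saddle point.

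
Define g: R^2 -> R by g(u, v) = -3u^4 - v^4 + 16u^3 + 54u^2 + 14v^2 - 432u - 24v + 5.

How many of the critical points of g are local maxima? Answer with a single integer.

4

g separates as a function of u plus a function of v, so ∇g=0 decouples.
∂g/∂u = -12(u - 4)(u - 3)(u + 3) = 0 at u ∈ {-3, 3, 4}; ∂g/∂v = -4(v - 2)(v - 1)(v + 3) = 0 at v ∈ {-3, 1, 2}.
The Hessian is diagonal: diag(g_uu, g_vv). Second derivatives: g_uu(-3)=-504, g_uu(3)=72, g_uu(4)=-84; g_vv(-3)=-80, g_vv(1)=16, g_vv(2)=-20.
Local maxima occur where both diagonal entries negative: (-3, -3), (-3, 2), (4, -3), (4, 2). Count: 4.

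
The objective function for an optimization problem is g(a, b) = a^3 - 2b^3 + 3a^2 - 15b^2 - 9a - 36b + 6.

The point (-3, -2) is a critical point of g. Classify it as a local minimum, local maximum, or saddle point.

The mixed partial ∂²g/∂a∂b is 0, so the Hessian at any point is diag(g_aa, g_bb) = diag(6(a + 1), -6(2b + 5)).
At (-3, -2): H = diag(-12, -6).
Both eigenvalues are negative, so H is negative definite: a local maximum.

local maximum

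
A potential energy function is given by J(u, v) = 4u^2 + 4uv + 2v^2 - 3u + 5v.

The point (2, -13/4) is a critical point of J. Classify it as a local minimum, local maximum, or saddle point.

The Hessian of J is constant: H = [[8, 4], [4, 4]].
det(H) = 8·4 − 4² = 16.
det(H) > 0 and tr(H) = 12 > 0, so H is positive definite and the point is a local minimum.

local minimum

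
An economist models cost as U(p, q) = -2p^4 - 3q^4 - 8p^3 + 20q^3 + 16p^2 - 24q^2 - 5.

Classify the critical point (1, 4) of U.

The mixed partial ∂²U/∂p∂q is 0, so the Hessian at any point is diag(U_pp, U_qq) = diag(8(-3p^2 - 6p + 4), 12(-3q^2 + 10q - 4)).
At (1, 4): H = diag(-40, -144).
Both eigenvalues are negative, so H is negative definite: a local maximum.

local maximum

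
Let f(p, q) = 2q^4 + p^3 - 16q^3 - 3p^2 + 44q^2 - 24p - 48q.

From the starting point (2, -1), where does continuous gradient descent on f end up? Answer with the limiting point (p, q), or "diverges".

f is separable, so gradient descent decouples: p follows -∂f/∂p, q follows -∂f/∂q.
∂f/∂p = 3(p - 4)(p + 2); at p=2 this is -24, so p increases.
∂f/∂q = 8(q - 3)(q - 2)(q - 1); at q=-1 this is -192, so q increases.
p converges to its nearest critical value 4 (a local min of the p-part); q converges to 1. The iterate converges to (4, 1).

(4, 1)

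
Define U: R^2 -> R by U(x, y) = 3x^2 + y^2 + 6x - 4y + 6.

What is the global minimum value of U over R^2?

U(x,y) separates as P(x) + Q(y) + 6, so its minimum is min P + min Q + 6.
P'(x) = 6x + 6 vanishes at x ∈ {-1}; Q'(y) = 2y - 4 vanishes at y ∈ {2}.
Local minima of P (where P''>0): P(-1)=-3. Local minima of Q: Q(2)=-4.
So the global minimum of U is P(-1) + Q(2) + 6 = -3 − 4 + 6 = -1, attained at (-1, 2).

-1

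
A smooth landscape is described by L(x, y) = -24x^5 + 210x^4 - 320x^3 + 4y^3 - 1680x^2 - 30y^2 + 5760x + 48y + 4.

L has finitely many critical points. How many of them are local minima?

2

L separates as a function of x plus a function of y, so ∇L=0 decouples.
∂L/∂x = -120(x - 4)(x - 3)(x - 2)(x + 2) = 0 at x ∈ {-2, 2, 3, 4}; ∂L/∂y = 12(y - 4)(y - 1) = 0 at y ∈ {1, 4}.
The Hessian is diagonal: diag(L_xx, L_yy). Second derivatives: L_xx(-2)=14400, L_xx(2)=-960, L_xx(3)=600, L_xx(4)=-1440; L_yy(1)=-36, L_yy(4)=36.
Local minima occur where both diagonal entries positive: (-2, 4), (3, 4). Count: 2.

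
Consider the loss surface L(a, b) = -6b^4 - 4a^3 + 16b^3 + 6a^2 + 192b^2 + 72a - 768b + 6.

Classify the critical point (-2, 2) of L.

The mixed partial ∂²L/∂a∂b is 0, so the Hessian at any point is diag(L_aa, L_bb) = diag(12(-2a + 1), 24(-3b^2 + 4b + 16)).
At (-2, 2): H = diag(60, 288).
Both eigenvalues are positive, so H is positive definite: a local minimum.

local minimum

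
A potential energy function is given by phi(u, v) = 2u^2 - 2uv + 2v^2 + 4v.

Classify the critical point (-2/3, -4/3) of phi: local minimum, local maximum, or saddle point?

local minimum

The Hessian of phi is constant: H = [[4, -2], [-2, 4]].
det(H) = 4·4 − (-2)² = 12.
det(H) > 0 and tr(H) = 8 > 0, so H is positive definite and the point is a local minimum.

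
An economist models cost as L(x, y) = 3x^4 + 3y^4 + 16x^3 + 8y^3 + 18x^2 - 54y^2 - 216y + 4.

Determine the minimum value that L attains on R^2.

L(x,y) separates as P(x) + Q(y) + 4, so its minimum is min P + min Q + 4.
P'(x) = 12x(x + 1)(x + 3) vanishes at x ∈ {-3, -1, 0}; Q'(y) = 12(y - 3)(y + 2)(y + 3) vanishes at y ∈ {-3, -2, 3}.
Local minima of P (where P''>0): P(-3)=-27, P(0)=0. Local minima of Q: Q(-3)=189, Q(3)=-675.
So the global minimum of L is P(-3) + Q(3) + 4 = -27 − 675 + 4 = -698, attained at (-3, 3).

-698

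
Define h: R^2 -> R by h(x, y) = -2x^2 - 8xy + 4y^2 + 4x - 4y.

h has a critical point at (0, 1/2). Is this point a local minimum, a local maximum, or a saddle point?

The Hessian of h is constant: H = [[-4, -8], [-8, 8]].
det(H) = (-4)·8 − (-8)² = -96.
Since det(H) < 0, H is indefinite and the critical point is a saddle point.

saddle point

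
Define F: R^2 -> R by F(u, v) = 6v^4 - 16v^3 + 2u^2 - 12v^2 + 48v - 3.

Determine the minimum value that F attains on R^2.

F(u,v) separates as P(u) + Q(v) − 3, so its minimum is min P + min Q − 3.
P'(u) = 4u vanishes at u ∈ {0}; Q'(v) = 24(v - 2)(v - 1)(v + 1) vanishes at v ∈ {-1, 1, 2}.
Local minima of P (where P''>0): P(0)=0. Local minima of Q: Q(-1)=-38, Q(2)=16.
So the global minimum of F is P(0) + Q(-1) − 3 = 0 − 38 − 3 = -41, attained at (0, -1).

-41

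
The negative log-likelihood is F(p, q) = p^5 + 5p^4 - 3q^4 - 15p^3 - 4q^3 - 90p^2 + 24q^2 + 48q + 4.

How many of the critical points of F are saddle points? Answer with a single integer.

F separates as a function of p plus a function of q, so ∇F=0 decouples.
∂F/∂p = 5p(p - 3)(p + 3)(p + 4) = 0 at p ∈ {-4, -3, 0, 3}; ∂F/∂q = -12(q - 2)(q + 1)(q + 2) = 0 at q ∈ {-2, -1, 2}.
The Hessian is diagonal: diag(F_pp, F_qq). Second derivatives: F_pp(-4)=-140, F_pp(-3)=90, F_pp(0)=-180, F_pp(3)=630; F_qq(-2)=-48, F_qq(-1)=36, F_qq(2)=-144.
Saddle points occur where the two diagonal entries have opposite signs: (-4, -1), (-3, -2), (-3, 2), (0, -1), (3, -2), (3, 2). Count: 6.

6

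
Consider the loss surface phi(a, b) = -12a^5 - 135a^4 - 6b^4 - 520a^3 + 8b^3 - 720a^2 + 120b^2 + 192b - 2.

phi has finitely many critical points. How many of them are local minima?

phi separates as a function of a plus a function of b, so ∇phi=0 decouples.
∂phi/∂a = -60a(a + 2)(a + 3)(a + 4) = 0 at a ∈ {-4, -3, -2, 0}; ∂phi/∂b = -24(b - 4)(b + 1)(b + 2) = 0 at b ∈ {-2, -1, 4}.
The Hessian is diagonal: diag(phi_aa, phi_bb). Second derivatives: phi_aa(-4)=480, phi_aa(-3)=-180, phi_aa(-2)=240, phi_aa(0)=-1440; phi_bb(-2)=-144, phi_bb(-1)=120, phi_bb(4)=-720.
Local minima occur where both diagonal entries positive: (-4, -1), (-2, -1). Count: 2.

2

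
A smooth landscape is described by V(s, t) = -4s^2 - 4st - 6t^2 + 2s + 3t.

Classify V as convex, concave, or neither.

concave

V is quadratic, so its Hessian is the constant matrix H = [[-8, -4], [-4, -12]].
det(H) = 80, tr(H) = -20.
det(H) > 0 and tr(H) < 0, so H is negative definite everywhere: concave.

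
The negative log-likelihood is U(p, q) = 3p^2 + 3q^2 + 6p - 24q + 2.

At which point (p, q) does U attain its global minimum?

U(p,q) separates as A(p) + B(q) + 2, so its minimum is min A + min B + 2.
A'(p) = 6p + 6 vanishes at p ∈ {-1}; B'(q) = 6q - 24 vanishes at q ∈ {4}.
Local minima of A (where A''>0): A(-1)=-3. Local minima of B: B(4)=-48.
So the global minimum of U is A(-1) + B(4) + 2 = -3 − 48 + 2 = -49, attained at (-1, 4).

(-1, 4)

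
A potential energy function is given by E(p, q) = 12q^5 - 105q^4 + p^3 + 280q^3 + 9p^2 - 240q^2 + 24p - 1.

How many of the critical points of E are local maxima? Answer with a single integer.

2

E separates as a function of p plus a function of q, so ∇E=0 decouples.
∂E/∂p = 3(p + 2)(p + 4) = 0 at p ∈ {-4, -2}; ∂E/∂q = 60q(q - 4)(q - 2)(q - 1) = 0 at q ∈ {0, 1, 2, 4}.
The Hessian is diagonal: diag(E_pp, E_qq). Second derivatives: E_pp(-4)=-6, E_pp(-2)=6; E_qq(0)=-480, E_qq(1)=180, E_qq(2)=-240, E_qq(4)=1440.
Local maxima occur where both diagonal entries negative: (-4, 0), (-4, 2). Count: 2.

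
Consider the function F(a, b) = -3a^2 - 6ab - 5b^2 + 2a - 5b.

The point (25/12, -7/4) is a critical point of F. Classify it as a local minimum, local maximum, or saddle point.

local maximum

The Hessian of F is constant: H = [[-6, -6], [-6, -10]].
det(H) = (-6)·(-10) − (-6)² = 24.
det(H) > 0 and tr(H) = -16 < 0, so H is negative definite and the point is a local maximum.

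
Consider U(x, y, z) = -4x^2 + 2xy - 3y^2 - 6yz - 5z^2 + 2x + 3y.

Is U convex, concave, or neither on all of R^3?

concave

U is quadratic, so its Hessian is the constant matrix H = [[-8, 2, 0], [2, -6, -6], [0, -6, -10]].
Leading principal minors: -8, 44, -152.
Signs alternate −, +, − ⇒ H ≺ 0 ⇒ concave.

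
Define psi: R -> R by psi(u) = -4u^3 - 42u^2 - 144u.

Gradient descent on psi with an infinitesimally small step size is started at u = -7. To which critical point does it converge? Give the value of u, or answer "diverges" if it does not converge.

psi'(u) = -12(u + 3)(u + 4), so psi'(-7) = -144.
Gradient descent moves in the -psi' direction, i.e. u is increasing.
The nearest critical point in that direction is u = -4, where psi'' = 12 > 0 (a local minimum). The iterate converges there.

-4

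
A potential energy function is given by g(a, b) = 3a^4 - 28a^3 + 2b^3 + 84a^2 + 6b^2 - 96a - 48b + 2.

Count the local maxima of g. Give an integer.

1

g separates as a function of a plus a function of b, so ∇g=0 decouples.
∂g/∂a = 12(a - 4)(a - 2)(a - 1) = 0 at a ∈ {1, 2, 4}; ∂g/∂b = 6(b - 2)(b + 4) = 0 at b ∈ {-4, 2}.
The Hessian is diagonal: diag(g_aa, g_bb). Second derivatives: g_aa(1)=36, g_aa(2)=-24, g_aa(4)=72; g_bb(-4)=-36, g_bb(2)=36.
Local maxima occur where both diagonal entries negative: (2, -4). Count: 1.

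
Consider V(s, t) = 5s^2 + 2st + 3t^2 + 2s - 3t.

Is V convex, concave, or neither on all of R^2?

V is quadratic, so its Hessian is the constant matrix H = [[10, 2], [2, 6]].
det(H) = 56, tr(H) = 16.
det(H) > 0 and tr(H) > 0, so H is positive definite everywhere: convex.

convex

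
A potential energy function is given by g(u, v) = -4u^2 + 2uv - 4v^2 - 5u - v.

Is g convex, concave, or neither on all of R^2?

concave

g is quadratic, so its Hessian is the constant matrix H = [[-8, 2], [2, -8]].
det(H) = 60, tr(H) = -16.
det(H) > 0 and tr(H) < 0, so H is negative definite everywhere: concave.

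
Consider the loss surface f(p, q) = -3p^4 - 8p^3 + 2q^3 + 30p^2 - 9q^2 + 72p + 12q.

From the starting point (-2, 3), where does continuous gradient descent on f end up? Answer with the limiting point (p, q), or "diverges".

(-1, 2)

f is separable, so gradient descent decouples: p follows -∂f/∂p, q follows -∂f/∂q.
∂f/∂p = -12(p - 2)(p + 1)(p + 3); at p=-2 this is -48, so p increases.
∂f/∂q = 6(q - 2)(q - 1); at q=3 this is 12, so q decreases.
p converges to its nearest critical value -1 (a local min of the p-part); q converges to 2. The iterate converges to (-1, 2).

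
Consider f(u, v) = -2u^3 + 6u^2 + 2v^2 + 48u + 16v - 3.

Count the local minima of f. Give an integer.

1

f separates as a function of u plus a function of v, so ∇f=0 decouples.
∂f/∂u = -6(u - 4)(u + 2) = 0 at u ∈ {-2, 4}; ∂f/∂v = 4(v + 4) = 0 at v ∈ {-4}.
The Hessian is diagonal: diag(f_uu, f_vv). Second derivatives: f_uu(-2)=36, f_uu(4)=-36; f_vv(-4)=4.
Local minima occur where both diagonal entries positive: (-2, -4). Count: 1.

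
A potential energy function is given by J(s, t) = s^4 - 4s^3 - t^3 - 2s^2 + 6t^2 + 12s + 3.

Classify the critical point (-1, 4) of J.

saddle point

The mixed partial ∂²J/∂s∂t is 0, so the Hessian at any point is diag(J_ss, J_tt) = diag(4(3s^2 - 6s - 1), 6(-t + 2)).
At (-1, 4): H = diag(32, -12).
The eigenvalues have opposite signs, so H is indefinite: a saddle point.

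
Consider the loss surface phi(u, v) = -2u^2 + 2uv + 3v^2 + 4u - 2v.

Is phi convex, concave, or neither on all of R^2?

phi is quadratic, so its Hessian is the constant matrix H = [[-4, 2], [2, 6]].
det(H) = -28, tr(H) = 2.
det(H) < 0, so H is indefinite: neither convex nor concave.

neither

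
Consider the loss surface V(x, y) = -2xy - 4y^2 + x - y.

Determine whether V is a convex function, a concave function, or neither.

V is quadratic, so its Hessian is the constant matrix H = [[0, -2], [-2, -8]].
det(H) = -4, tr(H) = -8.
det(H) < 0, so H is indefinite: neither convex nor concave.

neither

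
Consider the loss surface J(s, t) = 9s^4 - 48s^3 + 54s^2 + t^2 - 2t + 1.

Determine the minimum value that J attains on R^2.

J(s,t) separates as P(s) + Q(t) + 1, so its minimum is min P + min Q + 1.
P'(s) = 36s(s - 3)(s - 1) vanishes at s ∈ {0, 1, 3}; Q'(t) = 2(t - 1) vanishes at t ∈ {1}.
Local minima of P (where P''>0): P(0)=0, P(3)=-81. Local minima of Q: Q(1)=-1.
So the global minimum of J is P(3) + Q(1) + 1 = -81 − 1 + 1 = -81, attained at (3, 1).

-81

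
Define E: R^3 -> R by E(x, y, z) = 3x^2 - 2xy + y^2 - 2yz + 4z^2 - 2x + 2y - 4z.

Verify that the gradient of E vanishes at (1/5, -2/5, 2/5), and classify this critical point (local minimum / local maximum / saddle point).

∇E = (6x - 2y - 2, -2x + 2y - 2z + 2, -2y + 8z - 4); substituting (1/5, -2/5, 2/5) gives ∇E = (0, 0, 0), so (1/5, -2/5, 2/5) is indeed a critical point.
The Hessian is constant: H = [[6, -2, 0], [-2, 2, -2], [0, -2, 8]].
Leading principal minors: Δ₁ = 6, Δ₂ = 8, Δ₃ = 40.
All leading minors are positive, so H is positive definite: a local minimum.

local minimum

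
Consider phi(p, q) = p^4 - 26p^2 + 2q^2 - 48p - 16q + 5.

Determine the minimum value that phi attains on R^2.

-379

phi(p,q) separates as A(p) + B(q) + 5, so its minimum is min A + min B + 5.
A'(p) = 4(p - 4)(p + 1)(p + 3) vanishes at p ∈ {-3, -1, 4}; B'(q) = 4q - 16 vanishes at q ∈ {4}.
Local minima of A (where A''>0): A(-3)=-9, A(4)=-352. Local minima of B: B(4)=-32.
So the global minimum of phi is A(4) + B(4) + 5 = -352 − 32 + 5 = -379, attained at (4, 4).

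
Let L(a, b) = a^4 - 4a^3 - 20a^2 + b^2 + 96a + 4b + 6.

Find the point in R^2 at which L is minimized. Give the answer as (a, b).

L(a,b) separates as P(a) + Q(b) + 6, so its minimum is min P + min Q + 6.
P'(a) = 4(a - 4)(a - 2)(a + 3) vanishes at a ∈ {-3, 2, 4}; Q'(b) = 2b + 4 vanishes at b ∈ {-2}.
Local minima of P (where P''>0): P(-3)=-279, P(4)=64. Local minima of Q: Q(-2)=-4.
So the global minimum of L is P(-3) + Q(-2) + 6 = -279 − 4 + 6 = -277, attained at (-3, -2).

(-3, -2)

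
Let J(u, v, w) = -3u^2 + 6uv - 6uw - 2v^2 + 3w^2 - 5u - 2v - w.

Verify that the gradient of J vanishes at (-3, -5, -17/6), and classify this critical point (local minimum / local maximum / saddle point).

saddle point

∇J = (-6u + 6v - 6w - 5, 6u - 4v - 2, -6u + 6w - 1); substituting (-3, -5, -17/6) gives ∇J = (0, 0, 0), so (-3, -5, -17/6) is indeed a critical point.
The Hessian is constant: H = [[-6, 6, -6], [6, -4, 0], [-6, 0, 6]].
Leading principal minors: Δ₁ = -6, Δ₂ = -12, Δ₃ = 72.
The minors fit neither the all-positive nor the alternating-sign pattern, so H is indefinite: a saddle point.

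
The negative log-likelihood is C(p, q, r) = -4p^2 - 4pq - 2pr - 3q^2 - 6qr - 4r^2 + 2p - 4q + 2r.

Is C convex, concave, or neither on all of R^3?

C is quadratic, so its Hessian is the constant matrix H = [[-8, -4, -2], [-4, -6, -6], [-2, -6, -8]].
Leading principal minors: -8, 32, -40.
Signs alternate −, +, − ⇒ H ≺ 0 ⇒ concave.

concave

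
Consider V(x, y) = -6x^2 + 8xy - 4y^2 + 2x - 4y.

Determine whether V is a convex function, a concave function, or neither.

concave

V is quadratic, so its Hessian is the constant matrix H = [[-12, 8], [8, -8]].
det(H) = 32, tr(H) = -20.
det(H) > 0 and tr(H) < 0, so H is negative definite everywhere: concave.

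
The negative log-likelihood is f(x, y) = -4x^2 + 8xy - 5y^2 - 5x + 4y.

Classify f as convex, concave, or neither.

f is quadratic, so its Hessian is the constant matrix H = [[-8, 8], [8, -10]].
det(H) = 16, tr(H) = -18.
det(H) > 0 and tr(H) < 0, so H is negative definite everywhere: concave.

concave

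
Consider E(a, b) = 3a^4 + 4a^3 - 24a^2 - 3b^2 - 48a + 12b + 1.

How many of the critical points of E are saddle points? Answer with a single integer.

2

E separates as a function of a plus a function of b, so ∇E=0 decouples.
∂E/∂a = 12(a - 2)(a + 1)(a + 2) = 0 at a ∈ {-2, -1, 2}; ∂E/∂b = -6(b - 2) = 0 at b ∈ {2}.
The Hessian is diagonal: diag(E_aa, E_bb). Second derivatives: E_aa(-2)=48, E_aa(-1)=-36, E_aa(2)=144; E_bb(2)=-6.
Saddle points occur where the two diagonal entries have opposite signs: (-2, 2), (2, 2). Count: 2.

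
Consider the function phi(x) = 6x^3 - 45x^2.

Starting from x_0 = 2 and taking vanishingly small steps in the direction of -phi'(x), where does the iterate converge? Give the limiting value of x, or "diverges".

phi'(x) = 18x(x - 5), so phi'(2) = -108.
Gradient descent moves in the -phi' direction, i.e. x is increasing.
The nearest critical point in that direction is x = 5, where phi'' = 90 > 0 (a local minimum). The iterate converges there.

5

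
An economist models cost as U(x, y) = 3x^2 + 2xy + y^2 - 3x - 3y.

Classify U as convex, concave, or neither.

U is quadratic, so its Hessian is the constant matrix H = [[6, 2], [2, 2]].
det(H) = 8, tr(H) = 8.
det(H) > 0 and tr(H) > 0, so H is positive definite everywhere: convex.

convex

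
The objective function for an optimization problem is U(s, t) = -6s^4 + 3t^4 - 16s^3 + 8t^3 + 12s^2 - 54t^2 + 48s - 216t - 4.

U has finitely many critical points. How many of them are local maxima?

U separates as a function of s plus a function of t, so ∇U=0 decouples.
∂U/∂s = -24(s - 1)(s + 1)(s + 2) = 0 at s ∈ {-2, -1, 1}; ∂U/∂t = 12(t - 3)(t + 2)(t + 3) = 0 at t ∈ {-3, -2, 3}.
The Hessian is diagonal: diag(U_ss, U_tt). Second derivatives: U_ss(-2)=-72, U_ss(-1)=48, U_ss(1)=-144; U_tt(-3)=72, U_tt(-2)=-60, U_tt(3)=360.
Local maxima occur where both diagonal entries negative: (-2, -2), (1, -2). Count: 2.

2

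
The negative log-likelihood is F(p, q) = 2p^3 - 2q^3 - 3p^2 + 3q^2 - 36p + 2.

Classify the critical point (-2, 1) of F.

The mixed partial ∂²F/∂p∂q is 0, so the Hessian at any point is diag(F_pp, F_qq) = diag(6(2p - 1), 6(-2q + 1)).
At (-2, 1): H = diag(-30, -6).
Both eigenvalues are negative, so H is negative definite: a local maximum.

local maximum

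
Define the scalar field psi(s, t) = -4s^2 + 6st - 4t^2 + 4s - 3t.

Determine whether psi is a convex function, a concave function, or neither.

psi is quadratic, so its Hessian is the constant matrix H = [[-8, 6], [6, -8]].
det(H) = 28, tr(H) = -16.
det(H) > 0 and tr(H) < 0, so H is negative definite everywhere: concave.

concave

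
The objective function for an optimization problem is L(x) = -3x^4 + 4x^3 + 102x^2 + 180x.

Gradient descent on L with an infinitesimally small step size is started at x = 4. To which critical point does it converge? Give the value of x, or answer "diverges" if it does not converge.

L'(x) = -12(x - 5)(x + 1)(x + 3), so L'(4) = 420.
Gradient descent moves in the -L' direction, i.e. x is decreasing.
The nearest critical point in that direction is x = -1, where L'' = 144 > 0 (a local minimum). The iterate converges there.

-1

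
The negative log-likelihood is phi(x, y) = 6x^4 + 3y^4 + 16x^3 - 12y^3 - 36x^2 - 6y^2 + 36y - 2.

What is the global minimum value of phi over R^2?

-299

phi(x,y) separates as P(x) + Q(y) − 2, so its minimum is min P + min Q − 2.
P'(x) = 24x(x - 1)(x + 3) vanishes at x ∈ {-3, 0, 1}; Q'(y) = 12(y - 3)(y - 1)(y + 1) vanishes at y ∈ {-1, 1, 3}.
Local minima of P (where P''>0): P(-3)=-270, P(1)=-14. Local minima of Q: Q(-1)=-27, Q(3)=-27.
So the global minimum of phi is P(-3) + Q(-1) − 2 = -270 − 27 − 2 = -299, attained at (-3, -1).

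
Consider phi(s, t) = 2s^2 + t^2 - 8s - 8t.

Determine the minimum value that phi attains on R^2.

-24

phi(s,t) separates as P(s) + Q(t), so its minimum is min P + min Q.
P'(s) = 4s - 8 vanishes at s ∈ {2}; Q'(t) = 2(t - 4) vanishes at t ∈ {4}.
Local minima of P (where P''>0): P(2)=-8. Local minima of Q: Q(4)=-16.
So the global minimum of phi is P(2) + Q(4) = -8 − 16 = -24, attained at (2, 4).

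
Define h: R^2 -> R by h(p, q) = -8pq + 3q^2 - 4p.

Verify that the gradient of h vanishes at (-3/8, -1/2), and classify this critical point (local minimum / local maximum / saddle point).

∇h = (-8q - 4, -8p + 6q); substituting (-3/8, -1/2) gives ∇h = (0, 0), so (-3/8, -1/2) is indeed a critical point.
The Hessian of h is constant: H = [[0, -8], [-8, 6]].
det(H) = 0·6 − (-8)² = -64.
Since det(H) < 0, H is indefinite and the critical point is a saddle point.

saddle point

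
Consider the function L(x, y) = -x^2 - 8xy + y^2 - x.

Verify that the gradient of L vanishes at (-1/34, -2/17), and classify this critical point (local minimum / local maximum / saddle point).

saddle point

∇L = (-2x - 8y - 1, -8x + 2y); substituting (-1/34, -2/17) gives ∇L = (0, 0), so (-1/34, -2/17) is indeed a critical point.
The Hessian of L is constant: H = [[-2, -8], [-8, 2]].
det(H) = (-2)·2 − (-8)² = -68.
Since det(H) < 0, H is indefinite and the critical point is a saddle point.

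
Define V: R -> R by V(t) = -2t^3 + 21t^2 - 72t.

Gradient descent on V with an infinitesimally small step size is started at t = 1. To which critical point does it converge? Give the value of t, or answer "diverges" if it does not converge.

3

V'(t) = -6(t - 4)(t - 3), so V'(1) = -36.
Gradient descent moves in the -V' direction, i.e. t is increasing.
The nearest critical point in that direction is t = 3, where V'' = 6 > 0 (a local minimum). The iterate converges there.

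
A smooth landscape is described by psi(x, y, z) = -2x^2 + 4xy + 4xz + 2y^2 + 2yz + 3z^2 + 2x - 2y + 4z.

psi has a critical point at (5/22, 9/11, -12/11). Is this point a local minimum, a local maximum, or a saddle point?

The Hessian is constant: H = [[-4, 4, 4], [4, 4, 2], [4, 2, 6]].
Leading principal minors: Δ₁ = -4, Δ₂ = -32, Δ₃ = -176.
The minors fit neither the all-positive nor the alternating-sign pattern, so H is indefinite: a saddle point.

saddle point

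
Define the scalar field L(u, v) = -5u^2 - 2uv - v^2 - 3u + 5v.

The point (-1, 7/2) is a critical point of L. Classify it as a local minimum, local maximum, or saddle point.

The Hessian of L is constant: H = [[-10, -2], [-2, -2]].
det(H) = (-10)·(-2) − (-2)² = 16.
det(H) > 0 and tr(H) = -12 < 0, so H is negative definite and the point is a local maximum.

local maximum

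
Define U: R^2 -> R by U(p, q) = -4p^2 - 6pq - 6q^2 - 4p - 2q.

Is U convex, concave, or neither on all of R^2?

U is quadratic, so its Hessian is the constant matrix H = [[-8, -6], [-6, -12]].
det(H) = 60, tr(H) = -20.
det(H) > 0 and tr(H) < 0, so H is negative definite everywhere: concave.

concave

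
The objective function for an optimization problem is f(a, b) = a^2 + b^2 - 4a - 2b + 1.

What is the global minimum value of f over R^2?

f(a,b) separates as P(a) + Q(b) + 1, so its minimum is min P + min Q + 1.
P'(a) = 2a - 4 vanishes at a ∈ {2}; Q'(b) = 2b - 2 vanishes at b ∈ {1}.
Local minima of P (where P''>0): P(2)=-4. Local minima of Q: Q(1)=-1.
So the global minimum of f is P(2) + Q(1) + 1 = -4 − 1 + 1 = -4, attained at (2, 1).

-4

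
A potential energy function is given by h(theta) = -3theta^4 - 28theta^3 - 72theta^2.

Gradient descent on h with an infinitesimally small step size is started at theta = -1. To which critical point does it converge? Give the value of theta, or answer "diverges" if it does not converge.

h'(theta) = -12theta(theta + 3)(theta + 4), so h'(-1) = 72.
Gradient descent moves in the -h' direction, i.e. theta is decreasing.
The nearest critical point in that direction is theta = -3, where h'' = 36 > 0 (a local minimum). The iterate converges there.

-3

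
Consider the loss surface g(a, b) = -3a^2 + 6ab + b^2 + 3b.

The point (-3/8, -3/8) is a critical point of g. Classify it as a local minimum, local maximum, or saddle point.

saddle point

The Hessian of g is constant: H = [[-6, 6], [6, 2]].
det(H) = (-6)·2 − 6² = -48.
Since det(H) < 0, H is indefinite and the critical point is a saddle point.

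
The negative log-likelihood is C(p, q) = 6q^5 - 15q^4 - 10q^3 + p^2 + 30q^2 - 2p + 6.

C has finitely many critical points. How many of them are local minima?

2

C separates as a function of p plus a function of q, so ∇C=0 decouples.
∂C/∂p = 2(p - 1) = 0 at p ∈ {1}; ∂C/∂q = 30q(q - 2)(q - 1)(q + 1) = 0 at q ∈ {-1, 0, 1, 2}.
The Hessian is diagonal: diag(C_pp, C_qq). Second derivatives: C_pp(1)=2; C_qq(-1)=-180, C_qq(0)=60, C_qq(1)=-60, C_qq(2)=180.
Local minima occur where both diagonal entries positive: (1, 0), (1, 2). Count: 2.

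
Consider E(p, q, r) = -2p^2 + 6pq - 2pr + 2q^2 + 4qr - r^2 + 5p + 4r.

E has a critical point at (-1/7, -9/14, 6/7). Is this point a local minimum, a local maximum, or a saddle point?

The Hessian is constant: H = [[-4, 6, -2], [6, 4, 4], [-2, 4, -2]].
Leading principal minors: Δ₁ = -4, Δ₂ = -52, Δ₃ = 56.
The minors fit neither the all-positive nor the alternating-sign pattern, so H is indefinite: a saddle point.

saddle point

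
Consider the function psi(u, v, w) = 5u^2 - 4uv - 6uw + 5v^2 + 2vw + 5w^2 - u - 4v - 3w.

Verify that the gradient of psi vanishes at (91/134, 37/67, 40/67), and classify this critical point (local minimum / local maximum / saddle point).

local minimum

∇psi = (10u - 4v - 6w - 1, -4u + 10v + 2w - 4, -6u + 2v + 10w - 3); substituting (91/134, 37/67, 40/67) gives ∇psi = (0, 0, 0), so (91/134, 37/67, 40/67) is indeed a critical point.
The Hessian is constant: H = [[10, -4, -6], [-4, 10, 2], [-6, 2, 10]].
Leading principal minors: Δ₁ = 10, Δ₂ = 84, Δ₃ = 536.
All leading minors are positive, so H is positive definite: a local minimum.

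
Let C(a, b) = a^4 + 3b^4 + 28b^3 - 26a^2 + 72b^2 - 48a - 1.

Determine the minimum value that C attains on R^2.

-353

C(a,b) separates as P(a) + Q(b) − 1, so its minimum is min P + min Q − 1.
P'(a) = 4(a - 4)(a + 1)(a + 3) vanishes at a ∈ {-3, -1, 4}; Q'(b) = 12b(b + 3)(b + 4) vanishes at b ∈ {-4, -3, 0}.
Local minima of P (where P''>0): P(-3)=-9, P(4)=-352. Local minima of Q: Q(-4)=128, Q(0)=0.
So the global minimum of C is P(4) + Q(0) − 1 = -352 + 0 − 1 = -353, attained at (4, 0).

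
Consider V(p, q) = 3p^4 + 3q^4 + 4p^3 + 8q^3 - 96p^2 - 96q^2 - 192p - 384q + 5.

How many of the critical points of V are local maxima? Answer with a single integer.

V separates as a function of p plus a function of q, so ∇V=0 decouples.
∂V/∂p = 12(p - 4)(p + 1)(p + 4) = 0 at p ∈ {-4, -1, 4}; ∂V/∂q = 12(q - 4)(q + 2)(q + 4) = 0 at q ∈ {-4, -2, 4}.
The Hessian is diagonal: diag(V_pp, V_qq). Second derivatives: V_pp(-4)=288, V_pp(-1)=-180, V_pp(4)=480; V_qq(-4)=192, V_qq(-2)=-144, V_qq(4)=576.
Local maxima occur where both diagonal entries negative: (-1, -2). Count: 1.

1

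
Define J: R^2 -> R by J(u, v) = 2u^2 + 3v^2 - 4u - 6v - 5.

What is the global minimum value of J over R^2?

J(u,v) separates as P(u) + Q(v) − 5, so its minimum is min P + min Q − 5.
P'(u) = 4u - 4 vanishes at u ∈ {1}; Q'(v) = 6v - 6 vanishes at v ∈ {1}.
Local minima of P (where P''>0): P(1)=-2. Local minima of Q: Q(1)=-3.
So the global minimum of J is P(1) + Q(1) − 5 = -2 − 3 − 5 = -10, attained at (1, 1).

-10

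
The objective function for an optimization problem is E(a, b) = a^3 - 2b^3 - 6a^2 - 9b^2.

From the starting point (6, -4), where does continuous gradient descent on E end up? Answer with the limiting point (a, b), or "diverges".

E is separable, so gradient descent decouples: a follows -∂E/∂a, b follows -∂E/∂b.
∂E/∂a = 3a(a - 4); at a=6 this is 36, so a decreases.
∂E/∂b = -6b(b + 3); at b=-4 this is -24, so b increases.
a converges to its nearest critical value 4 (a local min of the a-part); b converges to -3. The iterate converges to (4, -3).

(4, -3)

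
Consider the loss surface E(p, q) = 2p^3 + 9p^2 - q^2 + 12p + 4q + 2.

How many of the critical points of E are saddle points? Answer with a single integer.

E separates as a function of p plus a function of q, so ∇E=0 decouples.
∂E/∂p = 6(p + 1)(p + 2) = 0 at p ∈ {-2, -1}; ∂E/∂q = -2(q - 2) = 0 at q ∈ {2}.
The Hessian is diagonal: diag(E_pp, E_qq). Second derivatives: E_pp(-2)=-6, E_pp(-1)=6; E_qq(2)=-2.
Saddle points occur where the two diagonal entries have opposite signs: (-1, 2). Count: 1.

1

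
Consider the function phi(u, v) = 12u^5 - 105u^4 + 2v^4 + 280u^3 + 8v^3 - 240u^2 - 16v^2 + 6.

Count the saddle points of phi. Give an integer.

phi separates as a function of u plus a function of v, so ∇phi=0 decouples.
∂phi/∂u = 60u(u - 4)(u - 2)(u - 1) = 0 at u ∈ {0, 1, 2, 4}; ∂phi/∂v = 8v(v - 1)(v + 4) = 0 at v ∈ {-4, 0, 1}.
The Hessian is diagonal: diag(phi_uu, phi_vv). Second derivatives: phi_uu(0)=-480, phi_uu(1)=180, phi_uu(2)=-240, phi_uu(4)=1440; phi_vv(-4)=160, phi_vv(0)=-32, phi_vv(1)=40.
Saddle points occur where the two diagonal entries have opposite signs: (0, -4), (0, 1), (1, 0), (2, -4), (2, 1), (4, 0). Count: 6.

6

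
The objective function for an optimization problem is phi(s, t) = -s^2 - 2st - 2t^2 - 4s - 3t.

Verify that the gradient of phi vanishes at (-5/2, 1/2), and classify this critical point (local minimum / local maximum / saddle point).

∇phi = (-2s - 2t - 4, -2s - 4t - 3); substituting (-5/2, 1/2) gives ∇phi = (0, 0), so (-5/2, 1/2) is indeed a critical point.
The Hessian of phi is constant: H = [[-2, -2], [-2, -4]].
det(H) = (-2)·(-4) − (-2)² = 4.
det(H) > 0 and tr(H) = -6 < 0, so H is negative definite and the point is a local maximum.

local maximum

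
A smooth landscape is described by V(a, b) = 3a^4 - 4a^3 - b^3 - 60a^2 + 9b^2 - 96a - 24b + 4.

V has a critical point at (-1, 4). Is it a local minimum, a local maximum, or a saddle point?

local maximum

The mixed partial ∂²V/∂a∂b is 0, so the Hessian at any point is diag(V_aa, V_bb) = diag(12(3a^2 - 2a - 10), 6(-b + 3)).
At (-1, 4): H = diag(-60, -6).
Both eigenvalues are negative, so H is negative definite: a local maximum.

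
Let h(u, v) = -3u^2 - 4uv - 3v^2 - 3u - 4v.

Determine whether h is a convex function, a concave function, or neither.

h is quadratic, so its Hessian is the constant matrix H = [[-6, -4], [-4, -6]].
det(H) = 20, tr(H) = -12.
det(H) > 0 and tr(H) < 0, so H is negative definite everywhere: concave.

concave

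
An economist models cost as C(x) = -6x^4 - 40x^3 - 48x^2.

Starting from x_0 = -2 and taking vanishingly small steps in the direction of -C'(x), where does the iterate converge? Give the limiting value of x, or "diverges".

-1

C'(x) = -24x(x + 1)(x + 4), so C'(-2) = -96.
Gradient descent moves in the -C' direction, i.e. x is increasing.
The nearest critical point in that direction is x = -1, where C'' = 72 > 0 (a local minimum). The iterate converges there.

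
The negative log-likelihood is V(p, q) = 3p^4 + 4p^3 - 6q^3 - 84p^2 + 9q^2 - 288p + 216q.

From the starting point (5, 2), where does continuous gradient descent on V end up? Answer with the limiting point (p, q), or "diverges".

V is separable, so gradient descent decouples: p follows -∂V/∂p, q follows -∂V/∂q.
∂V/∂p = 12(p - 4)(p + 2)(p + 3); at p=5 this is 672, so p decreases.
∂V/∂q = -18(q - 4)(q + 3); at q=2 this is 180, so q decreases.
p converges to its nearest critical value 4 (a local min of the p-part); q converges to -3. The iterate converges to (4, -3).

(4, -3)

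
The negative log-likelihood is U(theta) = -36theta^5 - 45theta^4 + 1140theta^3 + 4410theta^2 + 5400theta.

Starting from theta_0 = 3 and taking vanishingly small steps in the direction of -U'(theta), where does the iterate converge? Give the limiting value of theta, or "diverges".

U'(theta) = -180(theta - 5)(theta + 1)(theta + 2)(theta + 3), so U'(3) = 43200.
Gradient descent moves in the -U' direction, i.e. theta is decreasing.
The nearest critical point in that direction is theta = -1, where U'' = 2160 > 0 (a local minimum). The iterate converges there.

-1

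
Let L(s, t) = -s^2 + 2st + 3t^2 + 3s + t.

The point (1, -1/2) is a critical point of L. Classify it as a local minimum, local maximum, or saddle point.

saddle point

The Hessian of L is constant: H = [[-2, 2], [2, 6]].
det(H) = (-2)·6 − 2² = -16.
Since det(H) < 0, H is indefinite and the critical point is a saddle point.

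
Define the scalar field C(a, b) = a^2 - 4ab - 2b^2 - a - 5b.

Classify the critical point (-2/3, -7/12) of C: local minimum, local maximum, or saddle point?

saddle point

The Hessian of C is constant: H = [[2, -4], [-4, -4]].
det(H) = 2·(-4) − (-4)² = -24.
Since det(H) < 0, H is indefinite and the critical point is a saddle point.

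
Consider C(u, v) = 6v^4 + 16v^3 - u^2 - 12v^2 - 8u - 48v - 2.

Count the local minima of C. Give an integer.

C separates as a function of u plus a function of v, so ∇C=0 decouples.
∂C/∂u = -2(u + 4) = 0 at u ∈ {-4}; ∂C/∂v = 24(v - 1)(v + 1)(v + 2) = 0 at v ∈ {-2, -1, 1}.
The Hessian is diagonal: diag(C_uu, C_vv). Second derivatives: C_uu(-4)=-2; C_vv(-2)=72, C_vv(-1)=-48, C_vv(1)=144.
Local minima occur where both diagonal entries positive: none. Count: 0.

0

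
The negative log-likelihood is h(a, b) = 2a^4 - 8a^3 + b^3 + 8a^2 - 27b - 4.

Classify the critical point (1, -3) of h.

The mixed partial ∂²h/∂a∂b is 0, so the Hessian at any point is diag(h_aa, h_bb) = diag(8(3a^2 - 6a + 2), 6b).
At (1, -3): H = diag(-8, -18).
Both eigenvalues are negative, so H is negative definite: a local maximum.

local maximum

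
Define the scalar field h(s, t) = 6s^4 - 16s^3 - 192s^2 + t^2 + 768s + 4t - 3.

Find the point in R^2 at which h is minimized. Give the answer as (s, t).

h(s,t) separates as P(s) + Q(t) − 3, so its minimum is min P + min Q − 3.
P'(s) = 24(s - 4)(s - 2)(s + 4) vanishes at s ∈ {-4, 2, 4}; Q'(t) = 2(t + 2) vanishes at t ∈ {-2}.
Local minima of P (where P''>0): P(-4)=-3584, P(4)=512. Local minima of Q: Q(-2)=-4.
So the global minimum of h is P(-4) + Q(-2) − 3 = -3584 − 4 − 3 = -3591, attained at (-4, -2).

(-4, -2)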